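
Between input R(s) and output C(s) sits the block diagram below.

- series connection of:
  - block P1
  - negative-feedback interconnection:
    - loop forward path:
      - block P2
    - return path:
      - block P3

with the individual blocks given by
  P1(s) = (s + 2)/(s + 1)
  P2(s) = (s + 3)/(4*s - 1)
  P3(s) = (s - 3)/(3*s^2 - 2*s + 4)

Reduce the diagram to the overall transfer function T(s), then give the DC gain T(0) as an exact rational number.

Answer: -24/13

Working:
[1] feedback reduction of P2, P3; result (3*s^3 + 7*s^2 - 2*s + 12)/(12*s^3 - 10*s^2 + 18*s - 13)
[2] cascade P1, [P2/(1+P2*P3)]; result (3*s^4 + 13*s^3 + 12*s^2 + 8*s + 24)/(12*s^4 + 2*s^3 + 8*s^2 + 5*s - 13)
Evaluating the step-2 result (the overall T(s)) at s = 0 gives T(0) = 24/(-13) = -24/13.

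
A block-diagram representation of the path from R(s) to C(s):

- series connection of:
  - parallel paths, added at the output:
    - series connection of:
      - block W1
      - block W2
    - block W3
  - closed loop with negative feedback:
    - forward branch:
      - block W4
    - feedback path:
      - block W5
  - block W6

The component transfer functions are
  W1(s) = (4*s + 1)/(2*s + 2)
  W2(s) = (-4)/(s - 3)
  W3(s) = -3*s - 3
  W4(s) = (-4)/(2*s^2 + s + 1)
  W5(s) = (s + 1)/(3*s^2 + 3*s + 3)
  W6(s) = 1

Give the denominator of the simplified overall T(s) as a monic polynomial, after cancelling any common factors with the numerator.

First reduce the diagram to T(s).

Step 1: series reduction of W1, W2: (-8*s - 2)/(s^2 - 2*s - 3)
Step 2: sum the parallel branches (W1*W2), W3: (-3*s^3 + 3*s^2 + 7*s + 7)/(s^2 - 2*s - 3)
Step 3: collapse the loop (W4 forward, W5 return): (-12*s^2 - 12*s - 12)/(6*s^4 + 9*s^3 + 12*s^2 + 2*s - 1)
Step 4: series reduction of ((W1*W2)+W3), [W4/(1+W4*W5)], W6: (36*s^5 - 84*s^3 - 204*s^2 - 168*s - 84)/(6*s^6 - 3*s^5 - 24*s^4 - 49*s^3 - 41*s^2 - 4*s + 3)
No further cancellation is possible in the step-4 result, so that is T(s). Its denominator becomes monic after dividing by the leading coefficient 6.

Answer: s^6 - s^5/2 - 4*s^4 - 49*s^3/6 - 41*s^2/6 - 2*s/3 + 1/2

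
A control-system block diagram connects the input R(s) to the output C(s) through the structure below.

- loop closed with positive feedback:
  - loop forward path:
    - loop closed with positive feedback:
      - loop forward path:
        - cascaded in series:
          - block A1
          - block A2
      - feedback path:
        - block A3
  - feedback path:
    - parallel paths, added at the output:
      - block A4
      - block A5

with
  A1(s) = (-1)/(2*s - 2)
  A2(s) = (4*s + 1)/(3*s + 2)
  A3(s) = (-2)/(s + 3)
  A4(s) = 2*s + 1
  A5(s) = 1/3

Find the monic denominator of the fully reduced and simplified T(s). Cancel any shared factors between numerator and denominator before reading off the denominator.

[1] combine A1, A2 in series -> (-4*s - 1)/(6*s^2 - 2*s - 4)
[2] feedback reduction of (A1*A2), A3 -> (-4*s^2 - 13*s - 3)/(6*s^3 + 16*s^2 - 18*s - 14)
[3] parallel reduction of A4, A5 -> 2*s + 4/3
[4] feedback reduction of [(A1*A2)/(1-(A1*A2)*A3)], (A4+A5) -> (-12*s^2 - 39*s - 9)/(42*s^3 + 142*s^2 + 16*s - 30)
T(s) is the step-4 result (common factors already cancelled). Leading coefficient of the denominator: 42. Divide through by 42 for the monic polynomial.

Hence the answer: s^3 + 71*s^2/21 + 8*s/21 - 5/7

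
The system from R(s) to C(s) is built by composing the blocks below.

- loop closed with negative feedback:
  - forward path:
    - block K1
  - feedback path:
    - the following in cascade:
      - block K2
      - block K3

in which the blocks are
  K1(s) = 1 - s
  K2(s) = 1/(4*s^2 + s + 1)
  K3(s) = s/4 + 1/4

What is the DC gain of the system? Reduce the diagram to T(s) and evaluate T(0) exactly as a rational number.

Step 1 - cascade K2, K3, giving (s + 1)/(16*s^2 + 4*s + 4)
Step 2 - reduce the feedback loop with forward K1 and return (K2*K3), giving (-16*s^3 + 12*s^2 + 4)/(15*s^2 + 4*s + 5)
The step-2 result is T(s). Setting s = 0: T(0) = 4/5.

Final answer: 4/5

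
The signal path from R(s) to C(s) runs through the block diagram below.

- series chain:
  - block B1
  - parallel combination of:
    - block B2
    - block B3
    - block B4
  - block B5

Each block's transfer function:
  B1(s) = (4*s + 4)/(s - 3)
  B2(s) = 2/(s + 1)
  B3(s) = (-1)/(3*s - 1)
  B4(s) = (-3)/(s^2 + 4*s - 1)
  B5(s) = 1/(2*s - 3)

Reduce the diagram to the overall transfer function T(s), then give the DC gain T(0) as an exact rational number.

First reduce the diagram to T(s).

1. sum the parallel branches B2, B3, B4 = (5*s^3 + 8*s^2 - 23*s + 6)/(3*s^4 + 14*s^3 + 4*s^2 - 6*s + 1)
2. series reduction of B1, (B2+B3+B4), B5 = (20*s^3 + 32*s^2 - 92*s + 24)/(6*s^5 - 5*s^4 - 86*s^3 + 164*s^2 - 72*s + 9)
DC gain: substitute s = 0 into T(s) from step 2: T(0) = 24/9 = 8/3.

Answer: 8/3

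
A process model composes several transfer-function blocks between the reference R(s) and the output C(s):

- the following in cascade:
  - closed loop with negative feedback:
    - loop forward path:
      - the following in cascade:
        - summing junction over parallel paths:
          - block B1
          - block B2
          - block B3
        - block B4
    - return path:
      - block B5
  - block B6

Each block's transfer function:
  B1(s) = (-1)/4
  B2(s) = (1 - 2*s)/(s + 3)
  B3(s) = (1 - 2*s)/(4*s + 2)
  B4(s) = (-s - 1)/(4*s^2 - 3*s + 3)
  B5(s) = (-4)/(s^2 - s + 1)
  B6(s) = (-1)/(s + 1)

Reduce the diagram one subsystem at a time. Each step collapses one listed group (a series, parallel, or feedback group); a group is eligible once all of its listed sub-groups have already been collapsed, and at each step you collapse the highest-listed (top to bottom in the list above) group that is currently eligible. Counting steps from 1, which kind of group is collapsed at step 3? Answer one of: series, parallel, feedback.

1. add B1, B2, B3 (parallel)
2. combine (B1+B2+B3), B4 in series
3. collapse the loop (((B1+B2+B3)*B4) forward, B5 return)
4. reduce the series chain [((B1+B2+B3)*B4)/(1+((B1+B2+B3)*B4)*B5)], B6
Step 3 collapses a feedback group.

Final answer: feedback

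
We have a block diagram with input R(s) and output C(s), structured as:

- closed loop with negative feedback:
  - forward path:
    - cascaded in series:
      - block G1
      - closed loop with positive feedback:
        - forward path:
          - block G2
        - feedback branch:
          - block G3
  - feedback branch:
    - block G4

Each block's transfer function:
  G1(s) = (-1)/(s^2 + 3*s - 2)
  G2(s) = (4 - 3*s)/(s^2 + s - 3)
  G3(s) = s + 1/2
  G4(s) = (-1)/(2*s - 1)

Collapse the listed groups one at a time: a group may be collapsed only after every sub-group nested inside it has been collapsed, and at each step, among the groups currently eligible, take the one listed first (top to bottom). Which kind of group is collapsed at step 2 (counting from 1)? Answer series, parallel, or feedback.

Step 1: collapse the loop (G2 forward, G3 return)
Step 2: cascade G1, [G2/(1-G2*G3)]
Step 3: reduce the feedback loop with forward (G1*[G2/(1-G2*G3)]) and return G4
Step 2 collapses a series group.

Final answer: series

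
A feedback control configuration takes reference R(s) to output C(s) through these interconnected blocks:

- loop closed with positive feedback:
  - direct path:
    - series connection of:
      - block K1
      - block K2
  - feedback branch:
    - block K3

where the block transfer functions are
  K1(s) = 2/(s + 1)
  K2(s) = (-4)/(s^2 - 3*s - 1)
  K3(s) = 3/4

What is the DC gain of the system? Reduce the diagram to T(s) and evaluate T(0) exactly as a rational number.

First reduce the diagram to T(s).

1. cascade K1, K2: (-8)/(s^3 - 2*s^2 - 4*s - 1)
2. feedback reduction of (K1*K2), K3: (-8)/(s^3 - 2*s^2 - 4*s + 5)
Evaluating the step-2 result (the overall T(s)) at s = 0 gives T(0) = -8/5.

Answer: -8/5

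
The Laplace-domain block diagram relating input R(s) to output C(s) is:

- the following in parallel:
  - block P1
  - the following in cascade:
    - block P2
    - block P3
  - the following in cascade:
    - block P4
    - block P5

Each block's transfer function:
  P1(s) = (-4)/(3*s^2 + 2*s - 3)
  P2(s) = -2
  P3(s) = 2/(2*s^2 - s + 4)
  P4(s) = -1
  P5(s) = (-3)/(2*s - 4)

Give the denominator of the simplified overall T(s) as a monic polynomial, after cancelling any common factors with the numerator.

Step 1: series reduction of P2, P3; result (-4)/(2*s^2 - s + 4)
Step 2: series reduction of P4, P5; result 3/(2*s - 4)
Step 3: reduce the parallel group P1, (P2*P3), (P4*P5); result (18*s^4 - 37*s^3 + 84*s^2 + 41*s - 20)/(12*s^5 - 22*s^4 + 4*s^3 + 6*s^2 - 68*s + 48)
Step 3 gives the fully reduced T(s), with no common factor left to cancel. The denominator's leading coefficient is 12, so divide each of its coefficients by 12 to get the monic form.

Final answer: s^5 - 11*s^4/6 + s^3/3 + s^2/2 - 17*s/3 + 4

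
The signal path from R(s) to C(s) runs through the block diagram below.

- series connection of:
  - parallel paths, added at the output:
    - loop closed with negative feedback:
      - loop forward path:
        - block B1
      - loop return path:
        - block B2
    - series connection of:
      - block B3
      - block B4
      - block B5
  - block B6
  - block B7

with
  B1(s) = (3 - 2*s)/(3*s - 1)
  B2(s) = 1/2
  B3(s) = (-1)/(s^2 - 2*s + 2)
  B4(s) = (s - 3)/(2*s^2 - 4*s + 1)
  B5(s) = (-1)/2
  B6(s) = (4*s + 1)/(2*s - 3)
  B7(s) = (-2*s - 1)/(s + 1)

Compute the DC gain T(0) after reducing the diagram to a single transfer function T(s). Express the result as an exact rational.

First reduce the diagram to T(s).

Step 1. apply the feedback formula to B1, B2; result (6 - 4*s)/(4*s + 1)
Step 2. series reduction of B3, B4, B5; result (s - 3)/(4*s^4 - 16*s^3 + 26*s^2 - 20*s + 4)
Step 3. reduce the parallel group [B1/(1+B1*B2)], (B3*B4*B5); result (-16*s^5 + 88*s^4 - 200*s^3 + 240*s^2 - 147*s + 21)/(16*s^5 - 60*s^4 + 88*s^3 - 54*s^2 - 4*s + 4)
Step 4. reduce the series chain ([B1/(1+B1*B2)]+(B3*B4*B5)), B6, B7; result (32*s^6 - 160*s^5 + 312*s^4 - 280*s^3 + 54*s^2 + 105*s - 21)/(8*s^6 - 36*s^5 + 56*s^4 - 18*s^3 - 50*s^2 + 56*s - 12)
Evaluating the step-4 result (the overall T(s)) at s = 0 gives T(0) = -21/(-12) = 7/4.

Answer: 7/4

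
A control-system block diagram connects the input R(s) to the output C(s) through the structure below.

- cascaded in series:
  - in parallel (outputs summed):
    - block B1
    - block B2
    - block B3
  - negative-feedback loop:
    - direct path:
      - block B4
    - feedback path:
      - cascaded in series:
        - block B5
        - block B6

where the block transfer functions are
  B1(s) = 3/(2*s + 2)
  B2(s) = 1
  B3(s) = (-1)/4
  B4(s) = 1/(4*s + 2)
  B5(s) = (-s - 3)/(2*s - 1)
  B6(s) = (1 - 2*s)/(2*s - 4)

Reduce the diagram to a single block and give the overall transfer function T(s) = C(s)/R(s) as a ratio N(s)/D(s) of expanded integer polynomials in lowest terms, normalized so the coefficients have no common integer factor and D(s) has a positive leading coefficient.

Step 1: reduce the parallel group B1, B2, B3 = (3*s + 9)/(4*s + 4)
Step 2: combine B5, B6 in series = (s + 3)/(2*s - 4)
Step 3: collapse the loop (B4 forward, (B5*B6) return) = (2*s - 4)/(8*s^2 - 11*s - 5)
Step 4: cascade (B1+B2+B3), [B4/(1+B4*(B5*B6))], which is the overall transfer function T(s) = C(s)/R(s) in lowest terms

Final answer: (3*s^2 + 3*s - 18)/(16*s^3 - 6*s^2 - 32*s - 10)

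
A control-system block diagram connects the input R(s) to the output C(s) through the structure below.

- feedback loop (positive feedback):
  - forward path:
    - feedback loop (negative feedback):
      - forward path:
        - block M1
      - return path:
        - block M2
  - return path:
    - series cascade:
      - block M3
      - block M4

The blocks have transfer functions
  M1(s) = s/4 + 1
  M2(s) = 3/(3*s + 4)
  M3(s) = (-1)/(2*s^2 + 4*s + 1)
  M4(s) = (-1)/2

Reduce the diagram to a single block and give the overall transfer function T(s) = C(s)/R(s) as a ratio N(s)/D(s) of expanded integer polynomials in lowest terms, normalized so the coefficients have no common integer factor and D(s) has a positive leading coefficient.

Answer: (12*s^4 + 88*s^3 + 198*s^2 + 160*s + 32)/(60*s^3 + 229*s^2 + 238*s + 40)

Working:
Step 1. close the feedback loop around M1, M2 gives (3*s^2 + 16*s + 16)/(15*s + 28)
Step 2. cascade M3, M4 gives 1/(4*s^2 + 8*s + 2)
Step 3. apply the feedback formula to [M1/(1+M1*M2)], (M3*M4), which is the overall transfer function T(s) = C(s)/R(s) in lowest terms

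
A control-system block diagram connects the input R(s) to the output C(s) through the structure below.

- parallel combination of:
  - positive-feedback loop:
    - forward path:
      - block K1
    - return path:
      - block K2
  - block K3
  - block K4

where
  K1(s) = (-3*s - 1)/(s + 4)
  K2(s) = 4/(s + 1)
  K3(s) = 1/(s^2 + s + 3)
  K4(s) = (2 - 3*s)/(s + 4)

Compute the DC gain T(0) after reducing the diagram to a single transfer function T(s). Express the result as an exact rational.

First reduce the diagram to T(s).

Step 1 - apply the feedback formula to K1, K2 = (-3*s^2 - 4*s - 1)/(s^2 + 17*s + 8)
Step 2 - parallel reduction of [K1/(1-K1*K2)], K3, K4 = (-6*s^5 - 71*s^4 - 89*s^3 - 169*s^2 + 67*s + 68)/(s^5 + 22*s^4 + 100*s^3 + 171*s^2 + 260*s + 96)
Step 2 gives the overall T(s). Then T(0) = 68/96 = 17/24.

Answer: 17/24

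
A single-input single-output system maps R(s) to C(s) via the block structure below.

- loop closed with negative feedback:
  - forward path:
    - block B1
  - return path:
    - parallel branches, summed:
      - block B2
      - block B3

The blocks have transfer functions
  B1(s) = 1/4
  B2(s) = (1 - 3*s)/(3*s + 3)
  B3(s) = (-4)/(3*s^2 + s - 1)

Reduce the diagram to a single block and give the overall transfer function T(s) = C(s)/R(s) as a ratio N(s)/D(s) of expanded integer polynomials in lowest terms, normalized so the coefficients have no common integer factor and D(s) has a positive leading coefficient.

Answer: (9*s^3 + 12*s^2 - 3)/(27*s^3 + 48*s^2 - 8*s - 25)

Working:
Step 1: parallel reduction of B2, B3 gives (-9*s^3 - 8*s - 13)/(9*s^3 + 12*s^2 - 3)
Step 2: apply the feedback formula to B1, (B2+B3), which is the overall transfer function T(s) = C(s)/R(s) in lowest terms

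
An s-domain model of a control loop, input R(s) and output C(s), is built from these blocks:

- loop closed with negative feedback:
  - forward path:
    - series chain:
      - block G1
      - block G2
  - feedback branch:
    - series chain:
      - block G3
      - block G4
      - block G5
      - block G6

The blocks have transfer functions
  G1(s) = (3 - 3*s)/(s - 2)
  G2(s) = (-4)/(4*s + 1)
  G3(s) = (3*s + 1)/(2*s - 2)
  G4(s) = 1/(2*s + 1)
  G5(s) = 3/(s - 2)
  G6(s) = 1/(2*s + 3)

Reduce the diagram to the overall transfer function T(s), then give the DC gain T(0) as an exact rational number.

[1] multiply G1, G2 (series), giving (12*s - 12)/(4*s^2 - 7*s - 2)
[2] multiply G3, G4, G5, G6 (series), giving (9*s + 3)/(8*s^4 - 8*s^3 - 26*s^2 + 14*s + 12)
[3] collapse the loop ((G1*G2) forward, (G3*G4*G5*G6) return), giving (48*s^4 - 48*s^3 - 156*s^2 + 84*s + 72)/(16*s^5 - 28*s^4 - 60*s^3 + 67*s^2 + 122*s + 30)
Evaluating the step-3 result (the overall T(s)) at s = 0 gives T(0) = 72/30 = 12/5.

Therefore the answer is 12/5.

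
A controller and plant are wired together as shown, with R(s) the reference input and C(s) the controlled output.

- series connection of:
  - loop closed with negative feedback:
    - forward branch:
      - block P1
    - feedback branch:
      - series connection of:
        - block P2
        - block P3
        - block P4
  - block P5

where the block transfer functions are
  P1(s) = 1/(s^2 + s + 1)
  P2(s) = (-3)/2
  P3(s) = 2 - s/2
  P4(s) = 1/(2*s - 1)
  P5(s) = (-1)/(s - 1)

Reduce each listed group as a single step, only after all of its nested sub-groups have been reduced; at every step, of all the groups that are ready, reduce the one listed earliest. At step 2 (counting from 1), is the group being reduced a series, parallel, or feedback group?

The answer is feedback.

Reasoning:
1. cascade P2, P3, P4
2. reduce the feedback loop with forward P1 and return (P2*P3*P4)
3. reduce the series chain [P1/(1+P1*(P2*P3*P4))], P5
Step 2 collapses a feedback group.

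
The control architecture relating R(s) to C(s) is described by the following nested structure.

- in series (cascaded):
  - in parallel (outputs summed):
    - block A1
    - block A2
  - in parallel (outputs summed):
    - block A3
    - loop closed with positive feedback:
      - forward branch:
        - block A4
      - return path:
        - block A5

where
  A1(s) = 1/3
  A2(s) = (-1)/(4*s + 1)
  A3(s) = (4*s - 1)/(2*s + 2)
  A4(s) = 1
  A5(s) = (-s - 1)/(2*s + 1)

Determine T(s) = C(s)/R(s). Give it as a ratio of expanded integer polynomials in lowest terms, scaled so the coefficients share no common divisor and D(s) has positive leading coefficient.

First reduce the diagram to T(s).

Step 1. combine A1, A2 in parallel gives (4*s - 2)/(12*s + 3)
Step 2. feedback reduction of A4, A5 gives (2*s + 1)/(3*s + 2)
Step 3. combine A3, [A4/(1-A4*A5)] in parallel gives (16*s^2 + 11*s)/(6*s^2 + 10*s + 4)
Step 4. cascade (A1+A2), (A3+[A4/(1-A4*A5)]), giving the overall T(s)

Answer: (32*s^3 + 6*s^2 - 11*s)/(36*s^3 + 69*s^2 + 39*s + 6)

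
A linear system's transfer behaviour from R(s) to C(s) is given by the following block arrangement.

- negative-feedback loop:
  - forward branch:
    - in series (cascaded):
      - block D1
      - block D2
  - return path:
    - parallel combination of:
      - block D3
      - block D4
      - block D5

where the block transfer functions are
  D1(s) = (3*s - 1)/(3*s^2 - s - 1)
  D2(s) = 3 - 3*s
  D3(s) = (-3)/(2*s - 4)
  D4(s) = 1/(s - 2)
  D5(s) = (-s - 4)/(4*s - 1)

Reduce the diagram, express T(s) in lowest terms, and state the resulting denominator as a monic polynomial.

Step 1 - combine D1, D2 in series, giving (-9*s^2 + 12*s - 3)/(3*s^2 - s - 1)
Step 2 - combine D3, D4, D5 in parallel, giving (-2*s^2 - 8*s + 17)/(8*s^2 - 18*s + 4)
Step 3 - close the feedback loop around (D1*D2), (D3+D4+D5), giving (-72*s^4 + 258*s^3 - 276*s^2 + 102*s - 12)/(42*s^4 - 14*s^3 - 221*s^2 + 242*s - 55)
That last expression is T(s), already simplified. Scaling its denominator by 1/42 (the reciprocal of the leading coefficient) yields the monic denominator.

Hence the answer: s^4 - s^3/3 - 221*s^2/42 + 121*s/21 - 55/42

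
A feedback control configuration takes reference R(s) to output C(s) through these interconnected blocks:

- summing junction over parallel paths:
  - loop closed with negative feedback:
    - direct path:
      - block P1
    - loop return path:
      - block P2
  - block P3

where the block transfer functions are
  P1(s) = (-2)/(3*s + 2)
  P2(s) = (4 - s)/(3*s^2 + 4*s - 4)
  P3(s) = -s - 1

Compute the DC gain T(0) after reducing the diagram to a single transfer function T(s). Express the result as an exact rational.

[1] feedback reduction of P1, P2 -> (-6*s^2 - 8*s + 8)/(9*s^3 + 18*s^2 - 2*s - 16)
[2] add [P1/(1+P1*P2)], P3 (parallel) -> (-9*s^4 - 27*s^3 - 22*s^2 + 10*s + 24)/(9*s^3 + 18*s^2 - 2*s - 16)
The step-2 result is T(s). Setting s = 0: T(0) = 24/(-16) = -3/2.

Answer: -3/2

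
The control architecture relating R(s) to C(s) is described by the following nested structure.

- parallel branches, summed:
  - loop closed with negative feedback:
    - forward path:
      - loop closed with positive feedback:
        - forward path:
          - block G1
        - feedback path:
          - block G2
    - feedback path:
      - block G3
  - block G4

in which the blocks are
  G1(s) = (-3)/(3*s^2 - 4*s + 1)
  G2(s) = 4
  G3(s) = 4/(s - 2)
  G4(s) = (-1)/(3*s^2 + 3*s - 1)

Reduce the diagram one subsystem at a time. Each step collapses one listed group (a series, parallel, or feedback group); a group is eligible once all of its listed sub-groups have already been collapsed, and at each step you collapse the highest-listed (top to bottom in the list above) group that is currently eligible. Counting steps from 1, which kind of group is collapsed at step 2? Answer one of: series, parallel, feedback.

1. reduce the feedback loop with forward G1 and return G2
2. collapse the loop ([G1/(1-G1*G2)] forward, G3 return)
3. combine [[G1/(1-G1*G2)]/(1+[G1/(1-G1*G2)]*G3)], G4 in parallel
Step 2: feedback.

Therefore the answer is feedback.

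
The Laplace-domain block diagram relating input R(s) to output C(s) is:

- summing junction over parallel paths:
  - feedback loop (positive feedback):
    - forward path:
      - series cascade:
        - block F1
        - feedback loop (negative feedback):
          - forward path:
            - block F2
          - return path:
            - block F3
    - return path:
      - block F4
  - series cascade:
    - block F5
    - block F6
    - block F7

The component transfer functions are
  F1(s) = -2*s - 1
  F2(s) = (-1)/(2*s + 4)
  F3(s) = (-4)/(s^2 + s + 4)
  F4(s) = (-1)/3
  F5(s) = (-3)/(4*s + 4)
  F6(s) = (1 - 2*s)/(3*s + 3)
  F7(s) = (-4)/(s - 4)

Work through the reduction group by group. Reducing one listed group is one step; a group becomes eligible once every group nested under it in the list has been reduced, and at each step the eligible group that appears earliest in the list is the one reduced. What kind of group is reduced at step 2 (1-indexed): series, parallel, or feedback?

Step 1: close the feedback loop around F2, F3
Step 2: reduce the series chain F1, [F2/(1+F2*F3)]
Step 3: feedback reduction of (F1*[F2/(1+F2*F3)]), F4
Step 4: multiply F5, F6, F7 (series)
Step 5: reduce the parallel group [(F1*[F2/(1+F2*F3)])/(1-(F1*[F2/(1+F2*F3)])*F4)], (F5*F6*F7)
Step 2 collapses a series group.

Answer: series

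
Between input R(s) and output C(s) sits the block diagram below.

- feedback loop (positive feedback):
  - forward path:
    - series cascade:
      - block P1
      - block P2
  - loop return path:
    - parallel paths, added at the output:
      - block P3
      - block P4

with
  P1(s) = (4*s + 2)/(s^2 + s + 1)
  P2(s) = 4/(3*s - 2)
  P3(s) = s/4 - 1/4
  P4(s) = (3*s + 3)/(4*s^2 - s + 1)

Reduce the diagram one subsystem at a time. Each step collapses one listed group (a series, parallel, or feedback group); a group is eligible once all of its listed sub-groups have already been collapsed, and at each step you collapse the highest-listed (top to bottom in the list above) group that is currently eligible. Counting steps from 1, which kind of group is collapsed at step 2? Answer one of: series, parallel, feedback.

(1) reduce the series chain P1, P2
(2) parallel reduction of P3, P4
(3) reduce the feedback loop with forward (P1*P2) and return (P3+P4)
At step 2 the group reduced is parallel.

Answer: parallel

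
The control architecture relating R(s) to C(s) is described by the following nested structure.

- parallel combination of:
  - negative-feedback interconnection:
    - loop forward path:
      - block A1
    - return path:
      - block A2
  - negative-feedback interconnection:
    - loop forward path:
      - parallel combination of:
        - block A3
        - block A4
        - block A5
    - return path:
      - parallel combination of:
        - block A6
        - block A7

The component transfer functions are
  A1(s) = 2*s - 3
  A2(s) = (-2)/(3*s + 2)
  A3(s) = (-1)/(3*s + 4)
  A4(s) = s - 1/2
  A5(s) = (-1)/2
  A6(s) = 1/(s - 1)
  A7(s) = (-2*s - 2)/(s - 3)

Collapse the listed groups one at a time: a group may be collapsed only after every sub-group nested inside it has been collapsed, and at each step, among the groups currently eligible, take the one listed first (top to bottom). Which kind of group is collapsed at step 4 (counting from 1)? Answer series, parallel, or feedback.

Step 1: apply the feedback formula to A1, A2
Step 2: parallel reduction of A3, A4, A5
Step 3: reduce the parallel group A6, A7
Step 4: apply the feedback formula to (A3+A4+A5), (A6+A7)
Step 5: combine [A1/(1+A1*A2)], [(A3+A4+A5)/(1+(A3+A4+A5)*(A6+A7))] in parallel
So the answer for step 4 is feedback.

Answer: feedback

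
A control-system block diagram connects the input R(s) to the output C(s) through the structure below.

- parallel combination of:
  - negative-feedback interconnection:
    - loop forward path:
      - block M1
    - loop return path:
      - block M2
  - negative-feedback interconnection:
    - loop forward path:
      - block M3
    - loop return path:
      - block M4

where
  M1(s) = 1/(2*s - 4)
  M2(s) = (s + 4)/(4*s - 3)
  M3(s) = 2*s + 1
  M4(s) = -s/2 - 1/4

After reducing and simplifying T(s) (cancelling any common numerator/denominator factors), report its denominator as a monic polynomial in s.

Reducing step by step:

1. apply the feedback formula to M1, M2, giving (4*s - 3)/(8*s^2 - 21*s + 16)
2. close the feedback loop around M3, M4, giving (-8*s - 4)/(4*s^2 + 4*s - 3)
3. parallel reduction of [M1/(1+M1*M2)], [M3/(1+M3*M4)], giving (-48*s^3 + 140*s^2 - 68*s - 55)/(32*s^4 - 52*s^3 - 44*s^2 + 127*s - 48)
T(s) is the step-3 result (common factors already cancelled). Leading coefficient of the denominator: 32. Divide through by 32 for the monic polynomial.

Answer: s^4 - 13*s^3/8 - 11*s^2/8 + 127*s/32 - 3/2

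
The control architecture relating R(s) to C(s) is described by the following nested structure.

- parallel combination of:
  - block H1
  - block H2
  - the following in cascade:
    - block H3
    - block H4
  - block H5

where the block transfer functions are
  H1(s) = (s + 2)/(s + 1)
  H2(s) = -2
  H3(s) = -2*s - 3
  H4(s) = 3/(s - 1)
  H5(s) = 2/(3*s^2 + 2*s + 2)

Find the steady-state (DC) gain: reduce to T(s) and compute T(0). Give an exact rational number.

Step 1 - series reduction of H3, H4 = (-6*s - 9)/(s - 1)
Step 2 - parallel reduction of H1, H2, (H3*H4), H5 = (-21*s^4 - 56*s^3 - 67*s^2 - 46*s - 20)/(3*s^4 + 2*s^3 - s^2 - 2*s - 2)
Step 2 gives the overall T(s). Then T(0) = -20/(-2) = 10.

Final answer: 10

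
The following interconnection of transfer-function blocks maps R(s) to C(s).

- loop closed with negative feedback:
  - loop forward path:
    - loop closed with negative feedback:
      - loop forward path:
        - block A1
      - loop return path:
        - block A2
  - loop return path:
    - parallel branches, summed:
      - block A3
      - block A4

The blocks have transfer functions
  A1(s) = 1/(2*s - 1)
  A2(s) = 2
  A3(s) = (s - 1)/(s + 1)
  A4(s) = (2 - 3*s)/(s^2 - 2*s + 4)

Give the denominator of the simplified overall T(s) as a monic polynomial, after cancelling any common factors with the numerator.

First reduce the diagram to T(s).

[1] reduce the feedback loop with forward A1 and return A2 -> 1/(2*s + 1)
[2] add A3, A4 (parallel) -> (s^3 - 6*s^2 + 5*s - 2)/(s^3 - s^2 + 2*s + 4)
[3] apply the feedback formula to [A1/(1+A1*A2)], (A3+A4) -> (s^3 - s^2 + 2*s + 4)/(2*s^4 - 3*s^2 + 15*s + 2)
That last expression is T(s), already simplified. Scaling its denominator by 1/2 (the reciprocal of the leading coefficient) yields the monic denominator.

Answer: s^4 - 3*s^2/2 + 15*s/2 + 1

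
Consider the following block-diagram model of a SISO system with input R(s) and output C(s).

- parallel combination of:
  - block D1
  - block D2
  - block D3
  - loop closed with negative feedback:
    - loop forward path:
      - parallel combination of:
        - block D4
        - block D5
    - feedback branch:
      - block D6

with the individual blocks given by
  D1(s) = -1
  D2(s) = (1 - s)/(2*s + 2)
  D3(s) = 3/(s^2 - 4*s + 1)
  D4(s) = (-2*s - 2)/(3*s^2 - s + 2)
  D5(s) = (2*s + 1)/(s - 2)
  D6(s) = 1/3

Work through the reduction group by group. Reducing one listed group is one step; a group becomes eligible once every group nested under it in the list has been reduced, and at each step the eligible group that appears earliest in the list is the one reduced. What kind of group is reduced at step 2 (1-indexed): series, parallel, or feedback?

1. sum the parallel branches D4, D5
2. close the feedback loop around (D4+D5), D6
3. reduce the parallel group D1, D2, D3, [(D4+D5)/(1+(D4+D5)*D6)]
The group at step 2 is a feedback group.

Answer: feedback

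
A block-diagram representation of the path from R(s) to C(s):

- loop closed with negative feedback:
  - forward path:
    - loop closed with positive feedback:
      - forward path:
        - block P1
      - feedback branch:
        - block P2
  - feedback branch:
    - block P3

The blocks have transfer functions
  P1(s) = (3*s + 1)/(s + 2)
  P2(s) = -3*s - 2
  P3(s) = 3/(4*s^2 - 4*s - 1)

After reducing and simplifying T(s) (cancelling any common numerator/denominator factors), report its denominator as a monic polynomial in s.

(1) collapse the loop (P1 forward, P2 return), giving (3*s + 1)/(9*s^2 + 10*s + 4)
(2) feedback reduction of [P1/(1-P1*P2)], P3, giving (12*s^3 - 8*s^2 - 7*s - 1)/(36*s^4 + 4*s^3 - 33*s^2 - 17*s - 1)
No further cancellation is possible in the step-2 result, so that is T(s). Its denominator becomes monic after dividing by the leading coefficient 36.

Therefore the answer is s^4 + s^3/9 - 11*s^2/12 - 17*s/36 - 1/36.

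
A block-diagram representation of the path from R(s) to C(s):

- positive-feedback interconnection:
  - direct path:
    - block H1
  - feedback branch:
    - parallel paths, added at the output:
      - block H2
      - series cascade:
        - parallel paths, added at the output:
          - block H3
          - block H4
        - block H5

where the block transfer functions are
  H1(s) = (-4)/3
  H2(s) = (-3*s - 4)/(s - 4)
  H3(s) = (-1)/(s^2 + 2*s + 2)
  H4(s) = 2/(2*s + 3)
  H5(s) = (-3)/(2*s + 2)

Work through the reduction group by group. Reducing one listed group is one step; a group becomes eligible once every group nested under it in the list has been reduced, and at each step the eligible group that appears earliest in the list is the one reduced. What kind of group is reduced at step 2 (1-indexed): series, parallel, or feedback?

Step 1: combine H3, H4 in parallel
Step 2: cascade (H3+H4), H5
Step 3: reduce the parallel group H2, ((H3+H4)*H5)
Step 4: reduce the feedback loop with forward H1 and return (H2+((H3+H4)*H5))
The group at step 2 is a series group.

Therefore the answer is series.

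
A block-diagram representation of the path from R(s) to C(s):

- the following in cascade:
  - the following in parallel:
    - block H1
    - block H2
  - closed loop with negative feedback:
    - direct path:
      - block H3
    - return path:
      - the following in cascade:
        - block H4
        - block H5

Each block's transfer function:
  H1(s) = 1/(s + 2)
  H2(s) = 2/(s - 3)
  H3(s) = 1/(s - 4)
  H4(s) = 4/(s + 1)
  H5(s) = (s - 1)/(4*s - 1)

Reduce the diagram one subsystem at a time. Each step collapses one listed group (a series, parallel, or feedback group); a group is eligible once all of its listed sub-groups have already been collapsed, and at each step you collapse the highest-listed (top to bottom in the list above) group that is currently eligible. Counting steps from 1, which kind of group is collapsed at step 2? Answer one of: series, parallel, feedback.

The answer is series.

Reasoning:
(1) parallel reduction of H1, H2
(2) combine H4, H5 in series
(3) collapse the loop (H3 forward, (H4*H5) return)
(4) series reduction of (H1+H2), [H3/(1+H3*(H4*H5))]
At step 2 the group reduced is series.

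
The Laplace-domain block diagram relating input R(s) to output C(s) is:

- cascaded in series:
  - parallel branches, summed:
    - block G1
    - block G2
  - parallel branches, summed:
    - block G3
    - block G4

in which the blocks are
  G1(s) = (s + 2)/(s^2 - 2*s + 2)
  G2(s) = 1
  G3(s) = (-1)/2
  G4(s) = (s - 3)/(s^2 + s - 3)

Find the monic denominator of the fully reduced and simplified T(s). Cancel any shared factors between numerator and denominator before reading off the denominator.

(1) reduce the parallel group G1, G2, giving (s^2 - s + 4)/(s^2 - 2*s + 2)
(2) add G3, G4 (parallel), giving (-s^2 + s - 3)/(2*s^2 + 2*s - 6)
(3) reduce the series chain (G1+G2), (G3+G4), giving (-s^4 + 2*s^3 - 8*s^2 + 7*s - 12)/(2*s^4 - 2*s^3 - 6*s^2 + 16*s - 12)
The result of step 3 is T(s) in lowest terms. Its denominator has leading coefficient 2; dividing the denominator through by 2 makes it monic.

Hence the answer: s^4 - s^3 - 3*s^2 + 8*s - 6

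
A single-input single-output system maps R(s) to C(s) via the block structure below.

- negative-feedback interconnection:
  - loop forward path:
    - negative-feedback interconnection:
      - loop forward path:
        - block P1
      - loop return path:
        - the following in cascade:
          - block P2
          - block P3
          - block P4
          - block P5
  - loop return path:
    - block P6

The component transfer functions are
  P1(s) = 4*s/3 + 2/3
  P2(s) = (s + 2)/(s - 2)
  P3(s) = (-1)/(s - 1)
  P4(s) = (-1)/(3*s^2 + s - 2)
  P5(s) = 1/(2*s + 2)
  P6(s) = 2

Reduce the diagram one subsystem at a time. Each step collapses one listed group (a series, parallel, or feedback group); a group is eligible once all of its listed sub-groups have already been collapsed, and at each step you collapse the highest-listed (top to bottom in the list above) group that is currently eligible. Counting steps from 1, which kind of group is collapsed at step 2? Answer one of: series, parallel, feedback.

1. series reduction of P2, P3, P4, P5
2. feedback reduction of P1, (P2*P3*P4*P5)
3. collapse the loop ([P1/(1+P1*(P2*P3*P4*P5))] forward, P6 return)
At step 2 the group reduced is feedback.

Hence the answer: feedback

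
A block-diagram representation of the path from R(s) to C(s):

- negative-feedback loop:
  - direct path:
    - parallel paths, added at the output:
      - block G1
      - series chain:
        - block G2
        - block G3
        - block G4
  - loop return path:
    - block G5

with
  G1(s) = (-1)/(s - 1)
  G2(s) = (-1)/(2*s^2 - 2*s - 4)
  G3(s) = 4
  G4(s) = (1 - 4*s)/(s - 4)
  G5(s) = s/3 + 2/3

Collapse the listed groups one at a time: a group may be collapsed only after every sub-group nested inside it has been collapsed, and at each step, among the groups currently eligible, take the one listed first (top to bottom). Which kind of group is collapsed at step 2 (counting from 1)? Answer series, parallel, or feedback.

Answer: parallel

Working:
[1] combine G2, G3, G4 in series
[2] sum the parallel branches G1, (G2*G3*G4)
[3] close the feedback loop around (G1+(G2*G3*G4)), G5
Step 2: parallel.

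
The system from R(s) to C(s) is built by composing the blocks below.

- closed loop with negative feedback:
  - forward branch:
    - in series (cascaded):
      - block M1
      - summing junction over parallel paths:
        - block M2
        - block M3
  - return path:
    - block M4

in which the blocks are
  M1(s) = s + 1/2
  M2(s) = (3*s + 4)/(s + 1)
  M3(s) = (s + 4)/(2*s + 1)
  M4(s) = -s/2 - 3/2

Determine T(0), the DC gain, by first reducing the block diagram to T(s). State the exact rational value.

Answer: -4/5

Working:
Step 1: reduce the parallel group M2, M3 -> (7*s^2 + 16*s + 8)/(2*s^2 + 3*s + 1)
Step 2: series reduction of M1, (M2+M3) -> (7*s^2 + 16*s + 8)/(2*s + 2)
Step 3: reduce the feedback loop with forward (M1*(M2+M3)) and return M4 -> (-14*s^2 - 32*s - 16)/(7*s^3 + 37*s^2 + 52*s + 20)
Evaluating the step-3 result (the overall T(s)) at s = 0 gives T(0) = -16/20 = -4/5.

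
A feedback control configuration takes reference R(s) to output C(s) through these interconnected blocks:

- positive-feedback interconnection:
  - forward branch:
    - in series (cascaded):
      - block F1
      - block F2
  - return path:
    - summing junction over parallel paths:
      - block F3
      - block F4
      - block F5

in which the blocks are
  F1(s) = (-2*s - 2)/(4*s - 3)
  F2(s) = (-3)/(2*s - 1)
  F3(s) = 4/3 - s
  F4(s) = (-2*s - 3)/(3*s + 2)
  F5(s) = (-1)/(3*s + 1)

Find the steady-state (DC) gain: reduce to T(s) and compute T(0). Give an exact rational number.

Step 1: reduce the series chain F1, F2 = (6*s + 6)/(8*s^2 - 10*s + 3)
Step 2: combine F3, F4, F5 in parallel = (-27*s^3 - 9*s^2 - 12*s - 7)/(27*s^2 + 27*s + 6)
Step 3: collapse the loop ((F1*F2) forward, (F3+F4+F5) return) = (54*s^3 + 108*s^2 + 66*s + 12)/(126*s^4 + 54*s^3 - 5*s^2 + 45*s + 20)
Step 3 gives the overall T(s). Then T(0) = 12/20 = 3/5.

Hence the answer: 3/5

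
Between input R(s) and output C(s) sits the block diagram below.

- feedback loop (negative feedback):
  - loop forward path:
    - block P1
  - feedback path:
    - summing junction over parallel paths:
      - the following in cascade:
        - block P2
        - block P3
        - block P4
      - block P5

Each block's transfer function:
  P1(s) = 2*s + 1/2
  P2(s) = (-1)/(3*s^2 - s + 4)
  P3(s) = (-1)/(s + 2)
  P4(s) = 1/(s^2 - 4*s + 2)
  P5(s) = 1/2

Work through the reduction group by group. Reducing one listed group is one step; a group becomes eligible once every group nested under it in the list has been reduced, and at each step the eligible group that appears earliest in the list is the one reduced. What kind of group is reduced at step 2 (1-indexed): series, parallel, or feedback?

Reducing step by step:

1. reduce the series chain P2, P3, P4
2. add (P2*P3*P4), P5 (parallel)
3. reduce the feedback loop with forward P1 and return ((P2*P3*P4)+P5)
So the answer for step 2 is parallel.

Answer: parallel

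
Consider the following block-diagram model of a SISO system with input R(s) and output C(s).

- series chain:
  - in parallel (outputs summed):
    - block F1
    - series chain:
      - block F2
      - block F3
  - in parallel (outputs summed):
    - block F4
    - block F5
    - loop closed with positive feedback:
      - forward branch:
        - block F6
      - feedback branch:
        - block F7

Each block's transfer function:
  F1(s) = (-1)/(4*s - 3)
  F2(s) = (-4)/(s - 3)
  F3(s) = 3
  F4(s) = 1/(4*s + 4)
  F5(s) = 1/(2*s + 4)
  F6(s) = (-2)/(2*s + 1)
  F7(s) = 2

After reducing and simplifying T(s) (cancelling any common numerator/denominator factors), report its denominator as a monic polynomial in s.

Reducing step by step:

1. reduce the series chain F2, F3, giving (-12)/(s - 3)
2. reduce the parallel group F1, (F2*F3), giving (39 - 49*s)/(4*s^2 - 15*s + 9)
3. feedback reduction of F6, F7, giving (-2)/(2*s + 5)
4. parallel reduction of F4, F5, [F6/(1-F6*F7)], giving (-2*s^2 - s + 4)/(8*s^3 + 44*s^2 + 76*s + 40)
5. multiply (F1+(F2*F3)), (F4+F5+[F6/(1-F6*F7)]) (series), giving (98*s^3 - 29*s^2 - 235*s + 156)/(32*s^5 + 56*s^4 - 284*s^3 - 584*s^2 + 84*s + 360)
No further cancellation is possible in the step-5 result, so that is T(s). Its denominator becomes monic after dividing by the leading coefficient 32.

Answer: s^5 + 7*s^4/4 - 71*s^3/8 - 73*s^2/4 + 21*s/8 + 45/4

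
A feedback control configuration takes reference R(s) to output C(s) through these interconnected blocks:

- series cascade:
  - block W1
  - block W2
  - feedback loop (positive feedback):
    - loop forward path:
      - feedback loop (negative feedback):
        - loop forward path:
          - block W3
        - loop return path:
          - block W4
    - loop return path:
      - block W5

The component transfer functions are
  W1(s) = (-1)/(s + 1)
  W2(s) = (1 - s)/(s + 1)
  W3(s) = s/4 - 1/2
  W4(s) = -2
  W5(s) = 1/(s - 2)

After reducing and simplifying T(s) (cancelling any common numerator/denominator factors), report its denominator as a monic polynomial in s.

Answer: s^3 - 3*s^2/2 - 6*s - 7/2

Working:
[1] collapse the loop (W3 forward, W4 return) gives (2 - s)/(2*s - 8)
[2] feedback reduction of [W3/(1+W3*W4)], W5 gives (2 - s)/(2*s - 7)
[3] combine W1, W2, [[W3/(1+W3*W4)]/(1-[W3/(1+W3*W4)]*W5)] in series gives (-s^2 + 3*s - 2)/(2*s^3 - 3*s^2 - 12*s - 7)
T(s) is the step-3 result (common factors already cancelled). Leading coefficient of the denominator: 2. Divide through by 2 for the monic polynomial.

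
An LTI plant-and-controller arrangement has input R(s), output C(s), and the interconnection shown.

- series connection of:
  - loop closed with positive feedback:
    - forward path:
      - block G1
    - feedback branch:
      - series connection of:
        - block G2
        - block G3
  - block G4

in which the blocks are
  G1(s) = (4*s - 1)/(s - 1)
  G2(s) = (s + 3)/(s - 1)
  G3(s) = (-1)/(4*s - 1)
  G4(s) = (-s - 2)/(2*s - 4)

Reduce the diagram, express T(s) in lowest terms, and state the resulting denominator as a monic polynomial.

1. multiply G2, G3 (series), giving (-s - 3)/(4*s^2 - 5*s + 1)
2. collapse the loop (G1 forward, (G2*G3) return), giving (4*s^2 - 5*s + 1)/(s^2 - s + 4)
3. multiply [G1/(1-G1*(G2*G3))], G4 (series), giving (-4*s^3 - 3*s^2 + 9*s - 2)/(2*s^3 - 6*s^2 + 12*s - 16)
T(s) is the step-3 result (common factors already cancelled). Leading coefficient of the denominator: 2. Divide through by 2 for the monic polynomial.

Therefore the answer is s^3 - 3*s^2 + 6*s - 8.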